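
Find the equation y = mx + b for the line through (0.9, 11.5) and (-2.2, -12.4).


m = (-23.9)/(-3.1) = 7.7097
b = y1 - m*x1 = 11.5 - (-23.9*0.9)/(-3.1) = 11.5 - 6.9387 = 4.5613

y = 7.7097x + 4.5613


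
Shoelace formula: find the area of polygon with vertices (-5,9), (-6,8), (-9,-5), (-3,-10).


sum(xi*y_{i+1}) = -5*8 - 6*(-5) - 9*(-10) - 3*9 = 53
sum(yi*x_{i+1}) = 9*(-6) + 8*(-9) - 5*(-3) - 10*(-5) = -61
Area = |53 + 61|/2 = 114/2 = 57.0000

57.0000 sq units


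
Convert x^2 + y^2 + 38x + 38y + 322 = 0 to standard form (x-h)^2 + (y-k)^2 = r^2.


h = -D/2 = -38/2 = -19
k = -E/2 = -38/2 = -19
r^2 = h^2 + k^2 - F = 361 + 361 - 322 = 400
r = 20

Center (-19, -19), radius = 20


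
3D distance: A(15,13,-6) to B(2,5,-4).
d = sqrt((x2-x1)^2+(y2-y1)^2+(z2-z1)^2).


dx=-13, dy=-8, dz=2
d = sqrt(169+64+4) = sqrt(237) = 15.3948

15.3948


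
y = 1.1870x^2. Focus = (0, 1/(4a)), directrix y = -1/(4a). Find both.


a = 1.1870
1/(4a) = 0.2106
Focus = (0, 0.2106)
Directrix: y = -0.2106

Focus = (0, 0.2106), Directrix: y = -0.2106


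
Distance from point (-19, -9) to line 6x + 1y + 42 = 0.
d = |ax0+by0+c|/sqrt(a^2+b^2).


|6*(-19) + 1*(-9) + 42| = |-81| = 81
sqrt(36 + 1) = sqrt(37) = 6.0828
d = 81/sqrt(37) = 13.3163

13.3163


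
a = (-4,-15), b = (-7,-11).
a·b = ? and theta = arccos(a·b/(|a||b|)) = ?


a·b = -4*(-7) - 15*(-11) = 28 + 165 = 193
|a| = sqrt(16+225) = 15.5242
|b| = sqrt(49+121) = 13.0384
cos(theta) = 193/(sqrt(241)*sqrt(170)) = 193/sqrt(40970) = 0.953508
theta = arccos(193/sqrt(40970)) = 17.5398 degrees

a·b = 193, theta = 17.5398 deg


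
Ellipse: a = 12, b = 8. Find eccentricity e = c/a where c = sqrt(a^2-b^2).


c = sqrt(144-64) = sqrt(80) = 8.9443
e = c/a = sqrt(80)/12 = 0.7454

e = 0.7454


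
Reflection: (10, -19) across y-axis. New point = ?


Reflection rule for y-axis: (-x, y)
(10, -19) -> (-10, -19)

(-10, -19)


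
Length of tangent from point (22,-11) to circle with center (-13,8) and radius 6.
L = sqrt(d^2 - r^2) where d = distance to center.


d = sqrt((22+ 13)^2 + (-11-8)^2) = sqrt(1225+361) = 39.8246
L = sqrt(1586.0000 - 36) = sqrt(1550.0000) = 39.3700

39.3700


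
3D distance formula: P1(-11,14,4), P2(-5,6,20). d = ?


dx=6, dy=-8, dz=16
d = sqrt(36+64+256) = sqrt(356) = 18.8680

18.8680


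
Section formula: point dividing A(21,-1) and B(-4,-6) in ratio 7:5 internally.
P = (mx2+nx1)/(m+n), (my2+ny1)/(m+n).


Px = (7*(-4) + 5*21)/12 = 77/12 = 6.4167
Py = (7*(-6) + 5*(-1))/12 = -47/12 = -3.9167

P = (6.4167, -3.9167)


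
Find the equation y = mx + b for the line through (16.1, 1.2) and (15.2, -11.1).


m = (-12.3)/(-0.9) = 13.6667
b = y1 - m*x1 = 1.2 - (-12.3*16.1)/(-0.9) = 1.2 - 220.0333 = -218.8333

y = 13.6667x - 218.8333


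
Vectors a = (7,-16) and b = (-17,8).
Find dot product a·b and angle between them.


a·b = 7*(-17) - 16*8 = -119 - 128 = -247
|a| = sqrt(49+256) = 17.4642
|b| = sqrt(289+64) = 18.7883
cos(theta) = -247/(sqrt(305)*sqrt(353)) = -247/sqrt(107665) = -0.752765
theta = arccos(-247/sqrt(107665)) = 138.8305 degrees

a·b = -247, theta = 138.8305 deg


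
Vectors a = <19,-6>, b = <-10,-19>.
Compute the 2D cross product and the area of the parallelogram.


cross = 19*(-19) + 6*(-10) = -361 - 60 = -421
Parallelogram area = |-421| = 421

cross = -421, parallelogram area = 421


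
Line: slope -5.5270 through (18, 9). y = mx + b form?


y - 9 = -5.5270(x - 18)
y = -5.5270x + 9 + 5.5270*18
y = -5.5270x + 108.4860

y = -5.5270x + 108.4860


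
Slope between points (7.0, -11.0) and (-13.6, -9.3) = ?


dy = -9.3 + 11.0 = 1.7
dx = -13.6 - 7.0 = -20.6
m = 1.7/(-20.6) = -0.0825

m = -0.0825


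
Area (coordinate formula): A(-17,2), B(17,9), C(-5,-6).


-17*(9+ 6) = -255
17*(-6-2) = -136
-5*(2-9) = 35
sum = -356
Area = |-356|/2 = 178.0000

178.0000 sq units


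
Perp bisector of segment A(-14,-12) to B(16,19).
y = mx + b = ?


Midpoint = (1, 3.5)
Slope of AB = dy/dx = 31/30 = 1.0333
Perp slope = -dx/dy = -30/31 = -0.9677
b = My - (perp slope)*Mx = 3.5 + (30*1)/31 = 3.5 + 0.9677 = 4.4677

y = -0.9677x + 4.4677


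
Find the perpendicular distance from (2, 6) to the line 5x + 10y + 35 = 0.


|5*2 + 10*6 + 35| = |105| = 105
sqrt(25 + 100) = sqrt(125) = 11.1803
d = 105/sqrt(125) = 9.3915

9.3915


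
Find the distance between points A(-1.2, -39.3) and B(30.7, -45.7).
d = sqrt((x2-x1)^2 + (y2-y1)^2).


dx = 30.7 + 1.2 = 31.9
dy = -45.7 + 39.3 = -6.4
d = sqrt(1017.61 + 40.96) = sqrt(1058.57) = 32.5357

32.5357


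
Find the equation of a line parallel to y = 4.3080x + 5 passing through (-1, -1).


Parallel lines have equal slopes.
m2 = 4.3080
b2 = -1 - 4.3080*(-1) = 3.3080

y = 4.3080x + 3.3080


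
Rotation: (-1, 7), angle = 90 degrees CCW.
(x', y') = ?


cos(90) = 0, sin(90) = 1
x' = -1*0 - 7*1 = -7
y' = -1*1 + 7*0 = -1

(-7, -1)


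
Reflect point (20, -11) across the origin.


Reflection rule for origin: (-x, -y)
(20, -11) -> (-20, 11)

(-20, 11)


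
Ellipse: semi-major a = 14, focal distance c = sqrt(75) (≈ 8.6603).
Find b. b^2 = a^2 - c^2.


b^2 = 14^2 - (sqrt(75))^2 = 196 - 75 = 121
b = sqrt(121) = 11

b = 11


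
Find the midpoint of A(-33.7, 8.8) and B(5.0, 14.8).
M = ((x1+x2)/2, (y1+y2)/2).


Mx = (-33.7 + 5.0)/2 = -28.7/2 = -14.3500
My = (8.8 + 14.8)/2 = 23.6/2 = 11.8000

(-14.3500, 11.8000)


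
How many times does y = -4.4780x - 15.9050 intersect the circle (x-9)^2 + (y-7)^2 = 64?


Substitute y = -4.4780x - 15.9050: (x-9)^2 + (-4.4780x- 15.9050-7)^2 = 64
Expand to Ax^2 + Bx + C = 0, where b-k = -22.905
A = 1+m^2 = 21.052484
B = 2(m(b-k) - h) = 2(-4.4780*(-22.905) - 9) = 187.13718
C = h^2 + (b-k)^2 - r^2 = 81 + 524.639025 - 64 = 541.639025
disc = B^2-4AC = 35020.3241 - 45611.3876 = -10591.0635
disc < 0

0 intersection points


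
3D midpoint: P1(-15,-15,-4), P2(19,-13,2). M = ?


Mx = (-15+19)/2 = 2.0000
My = (-15- 13)/2 = -14.0000
Mz = (-4+2)/2 = -1.0000

M = (2.0000, -14.0000, -1.0000)


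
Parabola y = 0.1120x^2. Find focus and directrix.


a = 0.1120
1/(4a) = 2.2321
Focus = (0, 2.2321)
Directrix: y = -2.2321

Focus = (0, 2.2321), Directrix: y = -2.2321


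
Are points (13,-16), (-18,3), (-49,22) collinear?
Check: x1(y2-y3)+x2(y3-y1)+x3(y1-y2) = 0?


13*(3-22) - 18*(22+ 16) - 49*(-16-3)
= -247 - 684 + 931 = 0

Yes, collinear (determinant = 0)


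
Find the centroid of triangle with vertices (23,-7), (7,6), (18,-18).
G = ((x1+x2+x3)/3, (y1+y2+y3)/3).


Gx = (23+7+18)/3 = 48/3 = 16.0000
Gy = (-7+6- 18)/3 = -19/3 = -6.3333

G = (16.0000, -6.3333)


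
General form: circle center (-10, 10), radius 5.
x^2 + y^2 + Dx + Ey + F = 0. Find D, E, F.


(x+ 10)^2 + (y-10)^2 = 5^2
D = -2h = 20, E = -2k = -20
F = h^2+k^2-r^2 = 100+100-25 = 175

D = 20, E = -20, F = 175


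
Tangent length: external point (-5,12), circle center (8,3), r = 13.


d = sqrt((-5-8)^2 + (12-3)^2) = sqrt(169+81) = 15.8114
L = sqrt(250.0000 - 169) = sqrt(81.0000) = 9.0000

9.0000


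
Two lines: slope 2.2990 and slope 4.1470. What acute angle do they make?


m1-m2 = -1.848
1+m1*m2 = 10.533953
tan(theta) = |-1.848/10.533953| = 0.175433
theta = arctan(|-1.848/10.533953|) = 9.9503 degrees (acute angle)

9.9503 degrees


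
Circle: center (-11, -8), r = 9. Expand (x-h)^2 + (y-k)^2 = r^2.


(x+ 11)^2 + (y+ 8)^2 = 9^2
D = -2h = 22, E = -2k = 16
F = h^2+k^2-r^2 = 121+64-81 = 104

x^2 + y^2 + 22x + 16y + 104 = 0


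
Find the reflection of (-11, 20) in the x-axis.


Reflection rule for x-axis: (x, -y)
(-11, 20) -> (-11, -20)

(-11, -20)


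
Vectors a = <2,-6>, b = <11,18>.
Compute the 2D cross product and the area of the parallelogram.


cross = 2*18 + 6*11 = 36 + 66 = 102
Parallelogram area = |102| = 102

cross = 102, parallelogram area = 102


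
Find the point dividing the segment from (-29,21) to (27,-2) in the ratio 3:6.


Px = (3*27 + 6*(-29))/9 = -93/9 = -10.3333
Py = (3*(-2) + 6*21)/9 = 120/9 = 13.3333

P = (-10.3333, 13.3333)


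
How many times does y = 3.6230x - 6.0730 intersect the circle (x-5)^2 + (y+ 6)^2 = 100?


Substitute y = 3.6230x - 6.0730: (x-5)^2 + (3.6230x- 6.0730+ 6)^2 = 100
Expand to Ax^2 + Bx + C = 0, where b-k = -0.073
A = 1+m^2 = 14.126129
B = 2(m(b-k) - h) = 2(3.6230*(-0.073) - 5) = -10.528958
C = h^2 + (b-k)^2 - r^2 = 25 + 0.005329 - 100 = -74.994671
disc = B^2-4AC = 110.8590 + 4237.5376 = 4348.3966
disc > 0

2 intersection points


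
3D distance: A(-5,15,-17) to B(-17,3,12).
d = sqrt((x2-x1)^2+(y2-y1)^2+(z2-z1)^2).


dx=-12, dy=-12, dz=29
d = sqrt(144+144+841) = sqrt(1129) = 33.6006

33.6006


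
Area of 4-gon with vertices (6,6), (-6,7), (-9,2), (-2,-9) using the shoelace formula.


sum(xi*y_{i+1}) = 6*7 - 6*2 - 9*(-9) - 2*6 = 99
sum(yi*x_{i+1}) = 6*(-6) + 7*(-9) + 2*(-2) - 9*6 = -157
Area = |99 + 157|/2 = 256/2 = 128.0000

128.0000 sq units


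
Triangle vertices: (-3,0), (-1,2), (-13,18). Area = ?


-3*(2-18) = 48
-1*(18-0) = -18
-13*(0-2) = 26
sum = 56
Area = |56|/2 = 28.0000

28.0000 sq units


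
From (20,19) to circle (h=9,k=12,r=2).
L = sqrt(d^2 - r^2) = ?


d = sqrt((20-9)^2 + (19-12)^2) = sqrt(121+49) = 13.0384
L = sqrt(170.0000 - 4) = sqrt(166.0000) = 12.8841

12.8841


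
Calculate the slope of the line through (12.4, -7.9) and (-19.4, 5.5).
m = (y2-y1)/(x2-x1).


dy = 5.5 + 7.9 = 13.4
dx = -19.4 - 12.4 = -31.8
m = 13.4/(-31.8) = -0.4214

m = -0.4214


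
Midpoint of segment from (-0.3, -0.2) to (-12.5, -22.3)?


Mx = (-0.3 - 12.5)/2 = -12.8/2 = -6.4000
My = (-0.2 - 22.3)/2 = -22.5/2 = -11.2500

(-6.4000, -11.2500)


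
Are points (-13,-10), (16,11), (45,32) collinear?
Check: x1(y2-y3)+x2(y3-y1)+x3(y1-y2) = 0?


-13*(11-32) + 16*(32+ 10) + 45*(-10-11)
= 273 + 672 - 945 = 0

Yes, collinear (determinant = 0)


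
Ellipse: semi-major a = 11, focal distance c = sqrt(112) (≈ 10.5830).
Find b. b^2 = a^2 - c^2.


b^2 = 11^2 - (sqrt(112))^2 = 121 - 112 = 9
b = sqrt(9) = 3

b = 3


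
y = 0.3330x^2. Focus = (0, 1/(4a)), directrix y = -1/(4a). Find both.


a = 0.3330
1/(4a) = 0.7508
Focus = (0, 0.7508)
Directrix: y = -0.7508

Focus = (0, 0.7508), Directrix: y = -0.7508


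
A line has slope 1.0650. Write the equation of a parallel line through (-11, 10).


Parallel lines have equal slopes.
m2 = 1.0650
b2 = 10 - 1.0650*(-11) = 21.7150

y = 1.0650x + 21.7150


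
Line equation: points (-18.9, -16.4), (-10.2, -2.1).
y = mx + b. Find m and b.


m = (14.3)/(8.7) = 1.6437
b = y1 - m*x1 = -16.4 - (14.3*(-18.9))/(8.7) = -16.4 + 31.0655 = 14.6655

y = 1.6437x + 14.6655


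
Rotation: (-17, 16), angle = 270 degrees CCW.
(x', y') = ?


cos(270) = 0, sin(270) = -1
x' = -17*0 - 16*(-1) = 16
y' = -17*(-1) + 16*0 = 17

(16, 17)


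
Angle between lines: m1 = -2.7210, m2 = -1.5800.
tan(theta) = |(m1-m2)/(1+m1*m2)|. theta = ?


m1-m2 = -1.141
1+m1*m2 = 5.29918
tan(theta) = |-1.141/5.29918| = 0.215316
theta = arctan(|-1.141/5.29918|) = 12.1512 degrees (acute angle)

12.1512 degrees


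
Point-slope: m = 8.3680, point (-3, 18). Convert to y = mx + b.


y - 18 = 8.3680(x + 3)
y = 8.3680x + 18 - 8.3680*(-3)
y = 8.3680x + 43.1040

y = 8.3680x + 43.1040


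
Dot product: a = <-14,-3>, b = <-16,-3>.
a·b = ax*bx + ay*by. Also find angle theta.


a·b = -14*(-16) - 3*(-3) = 224 + 9 = 233
|a| = sqrt(196+9) = 14.3178
|b| = sqrt(256+9) = 16.2788
cos(theta) = 233/(sqrt(205)*sqrt(265)) = 233/sqrt(54325) = 0.999669
theta = arccos(233/sqrt(54325)) = 1.4751 degrees

a·b = 233, theta = 1.4751 deg


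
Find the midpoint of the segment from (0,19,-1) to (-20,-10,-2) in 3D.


Mx = (0- 20)/2 = -10.0000
My = (19- 10)/2 = 4.5000
Mz = (-1- 2)/2 = -1.5000

M = (-10.0000, 4.5000, -1.5000)


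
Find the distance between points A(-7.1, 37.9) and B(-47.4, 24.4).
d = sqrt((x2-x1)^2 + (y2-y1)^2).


dx = -47.4 + 7.1 = -40.3
dy = 24.4 - 37.9 = -13.5
d = sqrt(1624.09 + 182.25) = sqrt(1806.34) = 42.5011

42.5011


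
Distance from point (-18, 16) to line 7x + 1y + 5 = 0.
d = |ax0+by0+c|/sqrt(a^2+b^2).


|7*(-18) + 1*16 + 5| = |-105| = 105
sqrt(49 + 1) = sqrt(50) = 7.0711
d = 105/sqrt(50) = 14.8492

14.8492


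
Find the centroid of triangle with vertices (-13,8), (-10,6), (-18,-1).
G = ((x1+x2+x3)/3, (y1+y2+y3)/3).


Gx = (-13- 10- 18)/3 = -41/3 = -13.6667
Gy = (8+6- 1)/3 = 13/3 = 4.3333

G = (-13.6667, 4.3333)


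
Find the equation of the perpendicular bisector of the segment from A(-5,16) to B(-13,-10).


Midpoint = (-9, 3)
Slope of AB = dy/dx = -26/(-8) = 3.2500
Perp slope = -dx/dy = -8/26 = -0.3077
b = My - (perp slope)*Mx = 3 + (-8*(-9))/(-26) = 3 - 2.7692 = 0.2308

y = -0.3077x + 0.2308


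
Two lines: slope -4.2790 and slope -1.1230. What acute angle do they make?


m1-m2 = -3.156
1+m1*m2 = 5.805317
tan(theta) = |-3.156/5.805317| = 0.543640
theta = arctan(|-3.156/5.805317|) = 28.5303 degrees (acute angle)

28.5303 degrees


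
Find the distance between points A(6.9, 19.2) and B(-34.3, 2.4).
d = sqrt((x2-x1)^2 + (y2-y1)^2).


dx = -34.3 - 6.9 = -41.2
dy = 2.4 - 19.2 = -16.8
d = sqrt(1697.44 + 282.24) = sqrt(1979.68) = 44.4936

44.4936


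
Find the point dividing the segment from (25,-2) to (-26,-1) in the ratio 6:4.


Px = (6*(-26) + 4*25)/10 = -56/10 = -5.6000
Py = (6*(-1) + 4*(-2))/10 = -14/10 = -1.4000

P = (-5.6000, -1.4000)


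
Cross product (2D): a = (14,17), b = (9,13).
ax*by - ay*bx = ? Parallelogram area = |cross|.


cross = 14*13 - 17*9 = 182 - 153 = 29
Parallelogram area = |29| = 29

cross = 29, parallelogram area = 29


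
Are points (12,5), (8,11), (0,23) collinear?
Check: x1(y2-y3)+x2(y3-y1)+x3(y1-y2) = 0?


12*(11-23) + 8*(23-5) + 0*(5-11)
= -144 + 144 + 0 = 0

Yes, collinear (determinant = 0)


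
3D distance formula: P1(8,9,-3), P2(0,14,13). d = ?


dx=-8, dy=5, dz=16
d = sqrt(64+25+256) = sqrt(345) = 18.5742

18.5742


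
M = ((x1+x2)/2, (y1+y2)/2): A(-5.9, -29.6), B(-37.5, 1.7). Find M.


Mx = (-5.9 - 37.5)/2 = -43.4/2 = -21.7000
My = (-29.6 + 1.7)/2 = -27.9/2 = -13.9500

(-21.7000, -13.9500)


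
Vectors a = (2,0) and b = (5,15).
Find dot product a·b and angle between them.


a·b = 2*5 + 0*15 = 10 + 0 = 10
|a| = sqrt(4+0) = 2.0000
|b| = sqrt(25+225) = 15.8114
cos(theta) = 10/(sqrt(4)*sqrt(250)) = 10/sqrt(1000) = 0.316228
theta = arccos(10/sqrt(1000)) = 71.5651 degrees

a·b = 10, theta = 71.5651 deg


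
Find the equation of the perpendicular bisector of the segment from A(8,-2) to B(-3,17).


Midpoint = (2.5, 7.5)
Slope of AB = dy/dx = 19/(-11) = -1.7273
Perp slope = -dx/dy = 11/19 = 0.5789
b = My - (perp slope)*Mx = 7.5 + (-11*2.5)/19 = 7.5 - 1.4474 = 6.0526

y = 0.5789x + 6.0526


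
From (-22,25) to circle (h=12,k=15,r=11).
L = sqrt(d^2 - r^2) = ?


d = sqrt((-22-12)^2 + (25-15)^2) = sqrt(1156+100) = 35.4401
L = sqrt(1256.0000 - 121) = sqrt(1135.0000) = 33.6898

33.6898


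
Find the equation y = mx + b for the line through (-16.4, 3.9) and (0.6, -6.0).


m = (-9.9)/(17.0) = -0.5824
b = y1 - m*x1 = 3.9 - (-9.9*(-16.4))/(17.0) = 3.9 - 9.5506 = -5.6506

y = -0.5824x - 5.6506


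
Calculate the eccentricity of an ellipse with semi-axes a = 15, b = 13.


c = sqrt(225-169) = sqrt(56) = 7.4833
e = c/a = sqrt(56)/15 = 0.4989

e = 0.4989


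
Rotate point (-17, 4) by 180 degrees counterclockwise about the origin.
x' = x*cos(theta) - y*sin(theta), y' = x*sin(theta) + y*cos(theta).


cos(180) = -1, sin(180) = 0
x' = -17*(-1) - 4*0 = 17
y' = -17*0 + 4*(-1) = -4

(17, -4)


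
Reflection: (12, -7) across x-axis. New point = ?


Reflection rule for x-axis: (x, -y)
(12, -7) -> (12, 7)

(12, 7)


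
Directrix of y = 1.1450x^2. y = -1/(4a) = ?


a = 1.1450
1/(4a) = 0.2183
directrix: y = -0.2183 = -0.2183

y = -0.2183


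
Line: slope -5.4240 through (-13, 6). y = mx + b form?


y - 6 = -5.4240(x + 13)
y = -5.4240x + 6 + 5.4240*(-13)
y = -5.4240x - 64.5120

y = -5.4240x - 64.5120


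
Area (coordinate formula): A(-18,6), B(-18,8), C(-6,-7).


-18*(8+ 7) = -270
-18*(-7-6) = 234
-6*(6-8) = 12
sum = -24
Area = |-24|/2 = 12.0000

12.0000 sq units


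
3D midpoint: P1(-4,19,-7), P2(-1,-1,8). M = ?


Mx = (-4- 1)/2 = -2.5000
My = (19- 1)/2 = 9.0000
Mz = (-7+8)/2 = 0.5000

M = (-2.5000, 9.0000, 0.5000)


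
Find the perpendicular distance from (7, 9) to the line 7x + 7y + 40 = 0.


|7*7 + 7*9 + 40| = |152| = 152
sqrt(49 + 49) = sqrt(98) = 9.8995
d = 152/sqrt(98) = 15.3543

15.3543


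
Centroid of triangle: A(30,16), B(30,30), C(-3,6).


Gx = (30+30- 3)/3 = 57/3 = 19.0000
Gy = (16+30+6)/3 = 52/3 = 17.3333

G = (19.0000, 17.3333)


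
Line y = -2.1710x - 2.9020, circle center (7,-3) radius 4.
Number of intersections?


Substitute y = -2.1710x - 2.9020: (x-7)^2 + (-2.1710x- 2.9020+ 3)^2 = 16
Expand to Ax^2 + Bx + C = 0, where b-k = 0.098
A = 1+m^2 = 5.713241
B = 2(m(b-k) - h) = 2(-2.1710*0.098 - 7) = -14.425516
C = h^2 + (b-k)^2 - r^2 = 49 + 0.009604 - 16 = 33.009604
disc = B^2-4AC = 208.0955 - 754.3673 = -546.2718
disc < 0

0 intersection points


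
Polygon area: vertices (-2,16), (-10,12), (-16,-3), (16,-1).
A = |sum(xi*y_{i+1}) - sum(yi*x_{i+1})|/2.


sum(xi*y_{i+1}) = -2*12 - 10*(-3) - 16*(-1) + 16*16 = 278
sum(yi*x_{i+1}) = 16*(-10) + 12*(-16) - 3*16 - 1*(-2) = -398
Area = |278 + 398|/2 = 676/2 = 338.0000

338.0000 sq units


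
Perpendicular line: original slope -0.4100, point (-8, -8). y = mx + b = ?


Perpendicular slope = -1/m1 = -1/(-0.4100) = 2.4390
b2 = y0 - m2*x0 = -8 - 8/(-0.4100) = -8 + 19.5122 = 11.5122

y = 2.4390x + 11.5122


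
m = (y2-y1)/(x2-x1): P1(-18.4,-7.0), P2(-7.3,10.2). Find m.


dy = 10.2 + 7.0 = 17.2
dx = -7.3 + 18.4 = 11.1
m = 17.2/11.1 = 1.5495

m = 1.5495


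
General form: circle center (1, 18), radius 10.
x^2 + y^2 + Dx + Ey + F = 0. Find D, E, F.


(x-1)^2 + (y-18)^2 = 10^2
D = -2h = -2, E = -2k = -36
F = h^2+k^2-r^2 = 1+324-100 = 225

D = -2, E = -36, F = 225


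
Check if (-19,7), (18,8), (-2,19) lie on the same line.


-19*(8-19) + 18*(19-7) - 2*(7-8)
= 209 + 216 + 2 = 427

No, not collinear (determinant = 427)


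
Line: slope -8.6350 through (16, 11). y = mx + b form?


y - 11 = -8.6350(x - 16)
y = -8.6350x + 11 + 8.6350*16
y = -8.6350x + 149.1600

y = -8.6350x + 149.1600


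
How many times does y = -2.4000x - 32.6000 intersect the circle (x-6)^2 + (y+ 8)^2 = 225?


Substitute y = -2.4000x - 32.6000: (x-6)^2 + (-2.4000x- 32.6000+ 8)^2 = 225
Expand to Ax^2 + Bx + C = 0, where b-k = -24.6
A = 1+m^2 = 6.76
B = 2(m(b-k) - h) = 2(-2.4000*(-24.6) - 6) = 106.08
C = h^2 + (b-k)^2 - r^2 = 36 + 605.16 - 225 = 416.16
disc = B^2-4AC = 11252.9664 - 11252.9664 = 0
disc = 0

1 intersection point (tangent)


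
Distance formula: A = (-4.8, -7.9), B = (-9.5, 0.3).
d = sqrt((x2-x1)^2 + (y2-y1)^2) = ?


dx = -9.5 + 4.8 = -4.7
dy = 0.3 + 7.9 = 8.2
d = sqrt(22.09 + 67.24) = sqrt(89.33) = 9.4515

9.4515


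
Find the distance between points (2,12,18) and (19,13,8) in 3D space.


dx=17, dy=1, dz=-10
d = sqrt(289+1+100) = sqrt(390) = 19.7484

19.7484


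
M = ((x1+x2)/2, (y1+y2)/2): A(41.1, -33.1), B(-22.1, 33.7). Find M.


Mx = (41.1 - 22.1)/2 = 19.0/2 = 9.5000
My = (-33.1 + 33.7)/2 = 0.6/2 = 0.3000

(9.5000, 0.3000)


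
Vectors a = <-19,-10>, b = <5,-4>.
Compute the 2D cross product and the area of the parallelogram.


cross = -19*(-4) + 10*5 = 76 + 50 = 126
Parallelogram area = |126| = 126

cross = 126, parallelogram area = 126


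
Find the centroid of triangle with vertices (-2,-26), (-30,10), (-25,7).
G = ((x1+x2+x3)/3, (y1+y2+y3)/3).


Gx = (-2- 30- 25)/3 = -57/3 = -19.0000
Gy = (-26+10+7)/3 = -9/3 = -3.0000

G = (-19.0000, -3.0000)


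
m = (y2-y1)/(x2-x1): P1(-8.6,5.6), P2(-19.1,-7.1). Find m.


dy = -7.1 - 5.6 = -12.7
dx = -19.1 + 8.6 = -10.5
m = -12.7/(-10.5) = 1.2095

m = 1.2095


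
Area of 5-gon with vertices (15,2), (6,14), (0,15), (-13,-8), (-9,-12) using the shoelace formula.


sum(xi*y_{i+1}) = 15*14 + 6*15 + 0*(-8) - 13*(-12) - 9*2 = 438
sum(yi*x_{i+1}) = 2*6 + 14*0 + 15*(-13) - 8*(-9) - 12*15 = -291
Area = |438 + 291|/2 = 729/2 = 364.5000

364.5000 sq units


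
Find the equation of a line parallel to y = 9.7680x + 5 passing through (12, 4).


Parallel lines have equal slopes.
m2 = 9.7680
b2 = 4 - 9.7680*12 = -113.2160

y = 9.7680x - 113.2160


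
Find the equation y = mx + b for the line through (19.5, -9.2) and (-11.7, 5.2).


m = (14.4)/(-31.2) = -0.4615
b = y1 - m*x1 = -9.2 - (14.4*19.5)/(-31.2) = -9.2 + 9.0000 = -0.2000

y = -0.4615x - 0.2000


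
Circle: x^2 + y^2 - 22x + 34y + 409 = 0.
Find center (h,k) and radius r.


h = -D/2 = 22/2 = 11
k = -E/2 = -34/2 = -17
r^2 = h^2 + k^2 - F = 121 + 289 - 409 = 1
r = 1

Center (11, -17), radius = 1


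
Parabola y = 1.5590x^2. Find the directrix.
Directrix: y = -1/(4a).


a = 1.5590
1/(4a) = 0.1604
directrix: y = -0.1604 = -0.1604

y = -0.1604


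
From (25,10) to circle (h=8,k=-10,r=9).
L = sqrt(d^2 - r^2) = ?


d = sqrt((25-8)^2 + (10+ 10)^2) = sqrt(289+400) = 26.2488
L = sqrt(689.0000 - 81) = sqrt(608.0000) = 24.6577

24.6577


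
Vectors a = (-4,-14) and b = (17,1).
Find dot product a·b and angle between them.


a·b = -4*17 - 14*1 = -68 - 14 = -82
|a| = sqrt(16+196) = 14.5602
|b| = sqrt(289+1) = 17.0294
cos(theta) = -82/(sqrt(212)*sqrt(290)) = -82/sqrt(61480) = -0.330710
theta = arccos(-82/sqrt(61480)) = 109.3119 degrees

a·b = -82, theta = 109.3119 deg


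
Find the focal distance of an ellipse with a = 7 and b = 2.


c^2 = 7^2 - 2^2 = 49 - 4 = 45
c = sqrt(45) = 6.7082

c = 6.7082


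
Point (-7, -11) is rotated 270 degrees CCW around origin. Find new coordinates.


cos(270) = 0, sin(270) = -1
x' = -7*0 + 11*(-1) = -11
y' = -7*(-1) - 11*0 = 7

(-11, 7)


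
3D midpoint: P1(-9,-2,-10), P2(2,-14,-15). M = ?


Mx = (-9+2)/2 = -3.5000
My = (-2- 14)/2 = -8.0000
Mz = (-10- 15)/2 = -12.5000

M = (-3.5000, -8.0000, -12.5000)


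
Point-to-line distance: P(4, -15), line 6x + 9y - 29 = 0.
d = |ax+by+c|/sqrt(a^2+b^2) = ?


|6*4 + 9*(-15) - 29| = |-140| = 140
sqrt(36 + 81) = sqrt(117) = 10.8167
d = 140/sqrt(117) = 12.9430

12.9430


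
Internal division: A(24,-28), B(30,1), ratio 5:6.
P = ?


Px = (5*30 + 6*24)/11 = 294/11 = 26.7273
Py = (5*1 + 6*(-28))/11 = -163/11 = -14.8182

P = (26.7273, -14.8182)


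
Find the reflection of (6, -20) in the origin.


Reflection rule for origin: (-x, -y)
(6, -20) -> (-6, 20)

(-6, 20)


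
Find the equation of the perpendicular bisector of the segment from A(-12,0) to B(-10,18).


Midpoint = (-11, 9)
Slope of AB = dy/dx = 18/2 = 9.0000
Perp slope = -dx/dy = -2/18 = -0.1111
b = My - (perp slope)*Mx = 9 + (2*(-11))/18 = 9 - 1.2222 = 7.7778

y = -0.1111x + 7.7778


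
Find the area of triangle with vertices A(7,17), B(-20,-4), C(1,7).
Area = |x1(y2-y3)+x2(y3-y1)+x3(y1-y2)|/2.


7*(-4-7) = -77
-20*(7-17) = 200
1*(17+ 4) = 21
sum = 144
Area = |144|/2 = 72.0000

72.0000 sq units


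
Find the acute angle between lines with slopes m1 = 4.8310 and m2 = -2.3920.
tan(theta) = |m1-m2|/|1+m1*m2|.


m1-m2 = 7.223
1+m1*m2 = -10.555752
tan(theta) = |7.223/(-10.555752)| = 0.684271
theta = arctan(|7.223/(-10.555752)|) = 34.3827 degrees (acute angle)

34.3827 degrees


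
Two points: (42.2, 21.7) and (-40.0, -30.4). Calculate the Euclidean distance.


dx = -40.0 - 42.2 = -82.2
dy = -30.4 - 21.7 = -52.1
d = sqrt(6756.84 + 2714.41) = sqrt(9471.25) = 97.3203

97.3203


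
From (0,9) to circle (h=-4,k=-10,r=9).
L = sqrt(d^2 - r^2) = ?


d = sqrt((0+ 4)^2 + (9+ 10)^2) = sqrt(16+361) = 19.4165
L = sqrt(377.0000 - 81) = sqrt(296.0000) = 17.2047

17.2047


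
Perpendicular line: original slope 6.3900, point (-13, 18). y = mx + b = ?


Perpendicular slope = -1/m1 = -1/6.3900 = -0.1565
b2 = y0 - m2*x0 = 18 - 13/6.3900 = 18 - 2.0344 = 15.9656

y = -0.1565x + 15.9656


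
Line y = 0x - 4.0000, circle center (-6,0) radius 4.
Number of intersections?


Substitute y = 0x - 4.0000: (x+ 6)^2 + (0x- 4.0000-0)^2 = 16
Expand to Ax^2 + Bx + C = 0, where b-k = -4
A = 1+m^2 = 1
B = 2(m(b-k) - h) = 2(0*(-4) + 6) = 12
C = h^2 + (b-k)^2 - r^2 = 36 + 16 - 16 = 36
disc = B^2-4AC = 144.0000 - 144.0000 = 0
disc = 0

1 intersection point (tangent)


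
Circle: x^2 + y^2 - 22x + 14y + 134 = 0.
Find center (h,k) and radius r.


h = -D/2 = 22/2 = 11
k = -E/2 = -14/2 = -7
r^2 = h^2 + k^2 - F = 121 + 49 - 134 = 36
r = 6

Center (11, -7), radius = 6


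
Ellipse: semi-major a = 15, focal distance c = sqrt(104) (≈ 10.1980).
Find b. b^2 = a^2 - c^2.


b^2 = 15^2 - (sqrt(104))^2 = 225 - 104 = 121
b = sqrt(121) = 11

b = 11


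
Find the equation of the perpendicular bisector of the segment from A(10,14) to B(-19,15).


Midpoint = (-4.5, 14.5)
Slope of AB = dy/dx = 1/(-29) = -0.0345
Perp slope = -dx/dy = 29/1 = 29.0000
b = My - (perp slope)*Mx = 14.5 + (-29*(-4.5))/1 = 14.5 + 130.5000 = 145.0000

y = 29.0000x + 145.0000


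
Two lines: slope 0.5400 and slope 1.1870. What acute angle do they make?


m1-m2 = -0.647
1+m1*m2 = 1.64098
tan(theta) = |-0.647/1.64098| = 0.394277
theta = arctan(|-0.647/1.64098|) = 21.5182 degrees (acute angle)

21.5182 degrees


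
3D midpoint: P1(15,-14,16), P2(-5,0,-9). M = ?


Mx = (15- 5)/2 = 5.0000
My = (-14+0)/2 = -7.0000
Mz = (16- 9)/2 = 3.5000

M = (5.0000, -7.0000, 3.5000)


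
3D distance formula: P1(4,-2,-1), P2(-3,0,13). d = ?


dx=-7, dy=2, dz=14
d = sqrt(49+4+196) = sqrt(249) = 15.7797

15.7797


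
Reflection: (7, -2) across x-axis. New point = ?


Reflection rule for x-axis: (x, -y)
(7, -2) -> (7, 2)

(7, 2)


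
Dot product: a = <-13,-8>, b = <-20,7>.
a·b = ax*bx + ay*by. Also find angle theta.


a·b = -13*(-20) - 8*7 = 260 - 56 = 204
|a| = sqrt(169+64) = 15.2643
|b| = sqrt(400+49) = 21.1896
cos(theta) = 204/(sqrt(233)*sqrt(449)) = 204/sqrt(104617) = 0.630709
theta = arccos(204/sqrt(104617)) = 50.8975 degrees

a·b = 204, theta = 50.8975 deg


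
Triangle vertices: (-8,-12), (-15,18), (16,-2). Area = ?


-8*(18+ 2) = -160
-15*(-2+ 12) = -150
16*(-12-18) = -480
sum = -790
Area = |-790|/2 = 395.0000

395.0000 sq units


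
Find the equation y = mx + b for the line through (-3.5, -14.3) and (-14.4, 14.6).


m = (28.9)/(-10.9) = -2.6514
b = y1 - m*x1 = -14.3 - (28.9*(-3.5))/(-10.9) = -14.3 - 9.2798 = -23.5798

y = -2.6514x - 23.5798


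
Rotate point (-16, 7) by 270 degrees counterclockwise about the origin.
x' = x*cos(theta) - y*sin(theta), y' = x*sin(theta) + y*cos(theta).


cos(270) = 0, sin(270) = -1
x' = -16*0 - 7*(-1) = 7
y' = -16*(-1) + 7*0 = 16

(7, 16)


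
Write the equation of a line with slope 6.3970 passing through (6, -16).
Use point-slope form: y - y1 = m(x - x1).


y + 16 = 6.3970(x - 6)
y = 6.3970x - 16 - 6.3970*6
y = 6.3970x - 54.3820

y = 6.3970x - 54.3820


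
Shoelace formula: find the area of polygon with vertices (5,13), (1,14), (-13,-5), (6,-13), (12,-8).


sum(xi*y_{i+1}) = 5*14 + 1*(-5) - 13*(-13) + 6*(-8) + 12*13 = 342
sum(yi*x_{i+1}) = 13*1 + 14*(-13) - 5*6 - 13*12 - 8*5 = -395
Area = |342 + 395|/2 = 737/2 = 368.5000

368.5000 sq units


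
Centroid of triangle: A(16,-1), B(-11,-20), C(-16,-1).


Gx = (16- 11- 16)/3 = -11/3 = -3.6667
Gy = (-1- 20- 1)/3 = -22/3 = -7.3333

G = (-3.6667, -7.3333)


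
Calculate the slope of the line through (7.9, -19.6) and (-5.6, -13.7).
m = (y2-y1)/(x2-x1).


dy = -13.7 + 19.6 = 5.9
dx = -5.6 - 7.9 = -13.5
m = 5.9/(-13.5) = -0.4370

m = -0.4370


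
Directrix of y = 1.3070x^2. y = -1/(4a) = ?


a = 1.3070
1/(4a) = 0.1913
directrix: y = -0.1913 = -0.1913

y = -0.1913


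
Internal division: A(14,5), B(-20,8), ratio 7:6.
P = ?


Px = (7*(-20) + 6*14)/13 = -56/13 = -4.3077
Py = (7*8 + 6*5)/13 = 86/13 = 6.6154

P = (-4.3077, 6.6154)


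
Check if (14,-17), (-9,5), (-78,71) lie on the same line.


14*(5-71) - 9*(71+ 17) - 78*(-17-5)
= -924 - 792 + 1716 = 0

Yes, collinear (determinant = 0)


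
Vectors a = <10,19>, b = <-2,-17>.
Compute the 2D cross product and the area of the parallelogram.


cross = 10*(-17) - 19*(-2) = -170 + 38 = -132
Parallelogram area = |-132| = 132

cross = -132, parallelogram area = 132


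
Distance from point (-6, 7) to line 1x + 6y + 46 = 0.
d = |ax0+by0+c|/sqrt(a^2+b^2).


|1*(-6) + 6*7 + 46| = |82| = 82
sqrt(1 + 36) = sqrt(37) = 6.0828
d = 82/sqrt(37) = 13.4807

13.4807


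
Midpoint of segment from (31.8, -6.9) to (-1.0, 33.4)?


Mx = (31.8 - 1.0)/2 = 30.8/2 = 15.4000
My = (-6.9 + 33.4)/2 = 26.5/2 = 13.2500

(15.4000, 13.2500)


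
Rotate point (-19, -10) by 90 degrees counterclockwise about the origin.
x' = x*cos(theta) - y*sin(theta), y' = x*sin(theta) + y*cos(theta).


cos(90) = 0, sin(90) = 1
x' = -19*0 + 10*1 = 10
y' = -19*1 - 10*0 = -19

(10, -19)


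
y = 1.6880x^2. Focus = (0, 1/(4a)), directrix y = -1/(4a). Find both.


a = 1.6880
1/(4a) = 0.1481
Focus = (0, 0.1481)
Directrix: y = -0.1481

Focus = (0, 0.1481), Directrix: y = -0.1481


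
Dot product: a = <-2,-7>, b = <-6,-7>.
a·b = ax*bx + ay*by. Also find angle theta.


a·b = -2*(-6) - 7*(-7) = 12 + 49 = 61
|a| = sqrt(4+49) = 7.2801
|b| = sqrt(36+49) = 9.2195
cos(theta) = 61/(sqrt(53)*sqrt(85)) = 61/sqrt(4505) = 0.908830
theta = arccos(61/sqrt(4505)) = 24.6559 degrees

a·b = 61, theta = 24.6559 deg


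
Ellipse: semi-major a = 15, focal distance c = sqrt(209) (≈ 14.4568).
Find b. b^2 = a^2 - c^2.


b^2 = 15^2 - (sqrt(209))^2 = 225 - 209 = 16
b = sqrt(16) = 4

b = 4


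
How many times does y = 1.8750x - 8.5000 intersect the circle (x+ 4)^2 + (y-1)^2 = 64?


Substitute y = 1.8750x - 8.5000: (x+ 4)^2 + (1.8750x- 8.5000-1)^2 = 64
Expand to Ax^2 + Bx + C = 0, where b-k = -9.5
A = 1+m^2 = 4.515625
B = 2(m(b-k) - h) = 2(1.8750*(-9.5) + 4) = -27.625
C = h^2 + (b-k)^2 - r^2 = 16 + 90.25 - 64 = 42.25
disc = B^2-4AC = 763.1406 - 763.1406 = 0
disc = 0

1 intersection point (tangent)


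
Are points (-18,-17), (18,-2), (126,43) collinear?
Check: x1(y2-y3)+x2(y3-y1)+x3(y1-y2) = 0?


-18*(-2-43) + 18*(43+ 17) + 126*(-17+ 2)
= 810 + 1080 - 1890 = 0

Yes, collinear (determinant = 0)


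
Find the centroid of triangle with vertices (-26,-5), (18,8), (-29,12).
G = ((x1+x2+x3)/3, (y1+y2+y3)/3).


Gx = (-26+18- 29)/3 = -37/3 = -12.3333
Gy = (-5+8+12)/3 = 15/3 = 5.0000

G = (-12.3333, 5.0000)


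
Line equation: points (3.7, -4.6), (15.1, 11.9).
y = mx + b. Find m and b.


m = (16.5)/(11.4) = 1.4474
b = y1 - m*x1 = -4.6 - (16.5*3.7)/(11.4) = -4.6 - 5.3553 = -9.9553

y = 1.4474x - 9.9553


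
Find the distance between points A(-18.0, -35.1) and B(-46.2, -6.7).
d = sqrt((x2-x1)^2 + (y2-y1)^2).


dx = -46.2 + 18.0 = -28.2
dy = -6.7 + 35.1 = 28.4
d = sqrt(795.24 + 806.56) = sqrt(1601.8) = 40.0225

40.0225


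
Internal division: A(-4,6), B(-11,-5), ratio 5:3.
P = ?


Px = (5*(-11) + 3*(-4))/8 = -67/8 = -8.3750
Py = (5*(-5) + 3*6)/8 = -7/8 = -0.8750

P = (-8.3750, -0.8750)


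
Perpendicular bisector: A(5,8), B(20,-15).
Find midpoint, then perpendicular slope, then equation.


Midpoint = (12.5, -3.5)
Slope of AB = dy/dx = -23/15 = -1.5333
Perp slope = -dx/dy = 15/23 = 0.6522
b = My - (perp slope)*Mx = -3.5 + (15*12.5)/(-23) = -3.5 - 8.1522 = -11.6522

y = 0.6522x - 11.6522


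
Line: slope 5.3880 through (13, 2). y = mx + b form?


y - 2 = 5.3880(x - 13)
y = 5.3880x + 2 - 5.3880*13
y = 5.3880x - 68.0440

y = 5.3880x - 68.0440


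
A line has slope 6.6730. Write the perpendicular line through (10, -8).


Perpendicular slope = -1/m1 = -1/6.6730 = -0.1499
b2 = y0 - m2*x0 = -8 + 10/6.6730 = -8 + 1.4986 = -6.5014

y = -0.1499x - 6.5014


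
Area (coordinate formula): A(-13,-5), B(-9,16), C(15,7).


-13*(16-7) = -117
-9*(7+ 5) = -108
15*(-5-16) = -315
sum = -540
Area = |-540|/2 = 270.0000

270.0000 sq units


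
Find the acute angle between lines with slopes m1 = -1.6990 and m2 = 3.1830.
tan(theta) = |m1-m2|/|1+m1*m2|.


m1-m2 = -4.882
1+m1*m2 = -4.407917
tan(theta) = |-4.882/(-4.407917)| = 1.107553
theta = arctan(|-4.882/(-4.407917)|) = 47.9214 degrees (acute angle)

47.9214 degrees


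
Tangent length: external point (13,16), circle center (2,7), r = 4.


d = sqrt((13-2)^2 + (16-7)^2) = sqrt(121+81) = 14.2127
L = sqrt(202.0000 - 16) = sqrt(186.0000) = 13.6382

13.6382


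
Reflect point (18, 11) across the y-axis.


Reflection rule for y-axis: (-x, y)
(18, 11) -> (-18, 11)

(-18, 11)


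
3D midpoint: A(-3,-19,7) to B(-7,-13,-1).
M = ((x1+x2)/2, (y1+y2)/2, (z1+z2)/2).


Mx = (-3- 7)/2 = -5.0000
My = (-19- 13)/2 = -16.0000
Mz = (7- 1)/2 = 3.0000

M = (-5.0000, -16.0000, 3.0000)


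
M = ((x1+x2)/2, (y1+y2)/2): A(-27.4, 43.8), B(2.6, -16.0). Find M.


Mx = (-27.4 + 2.6)/2 = -24.8/2 = -12.4000
My = (43.8 - 16.0)/2 = 27.8/2 = 13.9000

(-12.4000, 13.9000)


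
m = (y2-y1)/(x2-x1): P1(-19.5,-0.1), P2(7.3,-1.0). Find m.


dy = -1.0 + 0.1 = -0.9
dx = 7.3 + 19.5 = 26.8
m = -0.9/26.8 = -0.0336

m = -0.0336


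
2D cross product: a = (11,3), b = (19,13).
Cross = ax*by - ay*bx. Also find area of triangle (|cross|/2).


cross = 11*13 - 3*19 = 143 - 57 = 86
Triangle area = |86|/2 = 86/2 = 43.0000

cross = 86, triangle area = 43.0000


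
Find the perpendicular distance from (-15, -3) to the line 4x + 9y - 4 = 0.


|4*(-15) + 9*(-3) - 4| = |-91| = 91
sqrt(16 + 81) = sqrt(97) = 9.8489
d = 91/sqrt(97) = 9.2397

9.2397


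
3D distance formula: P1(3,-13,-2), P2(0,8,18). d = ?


dx=-3, dy=21, dz=20
d = sqrt(9+441+400) = sqrt(850) = 29.1548

29.1548


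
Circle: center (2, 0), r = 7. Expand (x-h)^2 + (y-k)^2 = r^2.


(x-2)^2 + (y-0)^2 = 7^2
D = -2h = -4, E = -2k = 0
F = h^2+k^2-r^2 = 4+0-49 = -45

x^2 + y^2 - 4x - 45 = 0


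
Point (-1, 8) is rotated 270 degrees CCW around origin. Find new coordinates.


cos(270) = 0, sin(270) = -1
x' = -1*0 - 8*(-1) = 8
y' = -1*(-1) + 8*0 = 1

(8, 1)


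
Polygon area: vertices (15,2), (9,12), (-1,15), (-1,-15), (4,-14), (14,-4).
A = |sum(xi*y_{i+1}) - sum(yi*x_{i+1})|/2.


sum(xi*y_{i+1}) = 15*12 + 9*15 - 1*(-15) - 1*(-14) + 4*(-4) + 14*2 = 356
sum(yi*x_{i+1}) = 2*9 + 12*(-1) + 15*(-1) - 15*4 - 14*14 - 4*15 = -325
Area = |356 + 325|/2 = 681/2 = 340.5000

340.5000 sq units


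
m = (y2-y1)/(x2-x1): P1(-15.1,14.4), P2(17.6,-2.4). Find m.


dy = -2.4 - 14.4 = -16.8
dx = 17.6 + 15.1 = 32.7
m = -16.8/32.7 = -0.5138

m = -0.5138


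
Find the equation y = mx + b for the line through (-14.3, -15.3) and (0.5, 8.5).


m = (23.8)/(14.8) = 1.6081
b = y1 - m*x1 = -15.3 - (23.8*(-14.3))/(14.8) = -15.3 + 22.9959 = 7.6959

y = 1.6081x + 7.6959


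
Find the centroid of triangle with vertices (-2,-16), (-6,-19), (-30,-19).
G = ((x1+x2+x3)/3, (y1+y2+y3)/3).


Gx = (-2- 6- 30)/3 = -38/3 = -12.6667
Gy = (-16- 19- 19)/3 = -54/3 = -18.0000

G = (-12.6667, -18.0000)


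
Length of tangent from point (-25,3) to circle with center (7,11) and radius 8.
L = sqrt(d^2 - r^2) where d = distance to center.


d = sqrt((-25-7)^2 + (3-11)^2) = sqrt(1024+64) = 32.9848
L = sqrt(1088.0000 - 64) = sqrt(1024.0000) = 32.0000

32.0000


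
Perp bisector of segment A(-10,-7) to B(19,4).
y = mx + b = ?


Midpoint = (4.5, -1.5)
Slope of AB = dy/dx = 11/29 = 0.3793
Perp slope = -dx/dy = -29/11 = -2.6364
b = My - (perp slope)*Mx = -1.5 + (29*4.5)/11 = -1.5 + 11.8636 = 10.3636

y = -2.6364x + 10.3636


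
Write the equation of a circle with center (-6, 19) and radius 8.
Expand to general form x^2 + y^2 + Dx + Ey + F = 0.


(x+ 6)^2 + (y-19)^2 = 8^2
D = -2h = 12, E = -2k = -38
F = h^2+k^2-r^2 = 36+361-64 = 333

x^2 + y^2 + 12x - 38y + 333 = 0


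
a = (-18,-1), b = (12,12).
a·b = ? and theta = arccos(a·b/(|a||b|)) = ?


a·b = -18*12 - 1*12 = -216 - 12 = -228
|a| = sqrt(324+1) = 18.0278
|b| = sqrt(144+144) = 16.9706
cos(theta) = -228/(sqrt(325)*sqrt(288)) = -228/sqrt(93600) = -0.745241
theta = arccos(-228/sqrt(93600)) = 138.1798 degrees

a·b = -228, theta = 138.1798 deg


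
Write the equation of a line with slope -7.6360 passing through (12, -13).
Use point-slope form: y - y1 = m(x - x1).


y + 13 = -7.6360(x - 12)
y = -7.6360x - 13 + 7.6360*12
y = -7.6360x + 78.6320

y = -7.6360x + 78.6320


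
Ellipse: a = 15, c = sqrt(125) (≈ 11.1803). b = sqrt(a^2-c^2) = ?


b^2 = 15^2 - (sqrt(125))^2 = 225 - 125 = 100
b = sqrt(100) = 10

b = 10


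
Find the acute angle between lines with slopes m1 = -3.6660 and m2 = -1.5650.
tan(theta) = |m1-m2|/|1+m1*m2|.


m1-m2 = -2.101
1+m1*m2 = 6.73729
tan(theta) = |-2.101/6.73729| = 0.311846
theta = arctan(|-2.101/6.73729|) = 17.3199 degrees (acute angle)

17.3199 degrees


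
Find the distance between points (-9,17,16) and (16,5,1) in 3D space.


dx=25, dy=-12, dz=-15
d = sqrt(625+144+225) = sqrt(994) = 31.5278

31.5278


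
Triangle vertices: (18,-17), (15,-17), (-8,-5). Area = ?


18*(-17+ 5) = -216
15*(-5+ 17) = 180
-8*(-17+ 17) = 0
sum = -36
Area = |-36|/2 = 18.0000

18.0000 sq units


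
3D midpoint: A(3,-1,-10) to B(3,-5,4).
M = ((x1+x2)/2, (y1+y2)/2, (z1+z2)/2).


Mx = (3+3)/2 = 3.0000
My = (-1- 5)/2 = -3.0000
Mz = (-10+4)/2 = -3.0000

M = (3.0000, -3.0000, -3.0000)


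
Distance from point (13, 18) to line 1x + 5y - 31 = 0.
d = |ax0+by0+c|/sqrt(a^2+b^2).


|1*13 + 5*18 - 31| = |72| = 72
sqrt(1 + 25) = sqrt(26) = 5.0990
d = 72/sqrt(26) = 14.1204

14.1204


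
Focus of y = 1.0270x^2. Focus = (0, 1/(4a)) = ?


a = 1.0270
4a = 4.1080
focus = (0, 1/4.1080) = (0, 0.2434)

Focus = (0, 0.2434)


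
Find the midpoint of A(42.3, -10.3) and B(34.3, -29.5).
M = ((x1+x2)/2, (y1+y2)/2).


Mx = (42.3 + 34.3)/2 = 76.6/2 = 38.3000
My = (-10.3 - 29.5)/2 = -39.8/2 = -19.9000

(38.3000, -19.9000)


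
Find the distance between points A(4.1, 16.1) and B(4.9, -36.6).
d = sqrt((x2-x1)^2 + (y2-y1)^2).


dx = 4.9 - 4.1 = 0.8
dy = -36.6 - 16.1 = -52.7
d = sqrt(0.64 + 2777.29) = sqrt(2777.93) = 52.7061

52.7061


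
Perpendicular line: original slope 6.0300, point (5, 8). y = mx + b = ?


Perpendicular slope = -1/m1 = -1/6.0300 = -0.1658
b2 = y0 - m2*x0 = 8 + 5/6.0300 = 8 + 0.8292 = 8.8292

y = -0.1658x + 8.8292


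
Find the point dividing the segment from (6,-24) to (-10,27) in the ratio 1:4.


Px = (1*(-10) + 4*6)/5 = 14/5 = 2.8000
Py = (1*27 + 4*(-24))/5 = -69/5 = -13.8000

P = (2.8000, -13.8000)


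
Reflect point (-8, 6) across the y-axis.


Reflection rule for y-axis: (-x, y)
(-8, 6) -> (8, 6)

(8, 6)


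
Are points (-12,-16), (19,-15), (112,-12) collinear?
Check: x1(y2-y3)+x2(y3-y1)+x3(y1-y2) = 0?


-12*(-15+ 12) + 19*(-12+ 16) + 112*(-16+ 15)
= 36 + 76 - 112 = 0

Yes, collinear (determinant = 0)


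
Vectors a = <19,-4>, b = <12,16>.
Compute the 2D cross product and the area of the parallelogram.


cross = 19*16 + 4*12 = 304 + 48 = 352
Parallelogram area = |352| = 352

cross = 352, parallelogram area = 352


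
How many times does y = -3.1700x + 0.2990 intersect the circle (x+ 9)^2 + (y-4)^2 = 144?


Substitute y = -3.1700x + 0.2990: (x+ 9)^2 + (-3.1700x+0.2990-4)^2 = 144
Expand to Ax^2 + Bx + C = 0, where b-k = -3.701
A = 1+m^2 = 11.0489
B = 2(m(b-k) - h) = 2(-3.1700*(-3.701) + 9) = 41.46434
C = h^2 + (b-k)^2 - r^2 = 81 + 13.697401 - 144 = -49.302599
disc = B^2-4AC = 1719.2915 + 2178.9579 = 3898.2494
disc > 0

2 intersection points


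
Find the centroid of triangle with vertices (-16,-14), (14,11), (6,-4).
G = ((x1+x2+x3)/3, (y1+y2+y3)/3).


Gx = (-16+14+6)/3 = 4/3 = 1.3333
Gy = (-14+11- 4)/3 = -7/3 = -2.3333

G = (1.3333, -2.3333)


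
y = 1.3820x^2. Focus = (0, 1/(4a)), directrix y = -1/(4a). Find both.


a = 1.3820
1/(4a) = 0.1809
Focus = (0, 0.1809)
Directrix: y = -0.1809

Focus = (0, 0.1809), Directrix: y = -0.1809
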